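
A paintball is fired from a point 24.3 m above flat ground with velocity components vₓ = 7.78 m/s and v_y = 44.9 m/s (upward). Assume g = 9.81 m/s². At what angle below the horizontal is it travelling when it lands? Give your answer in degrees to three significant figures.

81.1°

The projectile lands when y = 24.3 + (44.90) t − ½·9.81·t² = 0. Positive root: t = (44.90 + √(44.90² + 2·9.81·24.3)) / 9.81 = (44.90 + 49.93) / 9.81 = 9.666 s.
At impact: v_y = v_y0 − g t = −49.93 m/s; vₓ = 7.780 m/s.
Angle below horizontal: arctan(|v_y|/vₓ) = arctan(49.93/7.780) = 81.14°.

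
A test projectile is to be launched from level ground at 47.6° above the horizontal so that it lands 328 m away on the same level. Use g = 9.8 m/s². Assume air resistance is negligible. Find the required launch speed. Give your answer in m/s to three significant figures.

From R = (v₀² / g) sin 2θ: v₀ = √(gR / sin 2θ).
v₀ = √(9.80 × 328 / sin 95.20°) = √(3214 / 0.9959) = √3227.7 = 56.81 m/s.

56.8 m/s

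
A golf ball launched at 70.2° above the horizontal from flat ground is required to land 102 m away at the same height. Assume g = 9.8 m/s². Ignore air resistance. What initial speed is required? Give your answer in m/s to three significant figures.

39.6 m/s

On level ground R = v₀² sin 2θ / g ⇒ v₀ = √(gR / sin 2θ).
v₀ = √(9.80 × 102 / sin 140.4°) = √(999.6 / 0.6374) = √1568.2 = 39.60 m/s.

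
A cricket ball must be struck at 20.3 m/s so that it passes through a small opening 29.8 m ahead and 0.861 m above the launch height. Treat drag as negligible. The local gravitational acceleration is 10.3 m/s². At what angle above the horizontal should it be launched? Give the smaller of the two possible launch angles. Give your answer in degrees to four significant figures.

26.16°

Trajectory: y = x tanθ − g x² (1 + tan²θ)/(2v₀²). With x = 29.8, y = 0.861, v₀ = 20.3, g = 10.3:
11.10 tan²θ − 29.8 tanθ + (11.96) = 0.
tanθ = [29.8 ± √(29.8² − 4 × 11.10 × (11.96))] / (2 × 11.10) = (29.8 ± 18.90) / 22.20, giving tanθ = 0.4911 or 2.194.
θ = 26.16° or 65.50°; the smaller is 26.16°.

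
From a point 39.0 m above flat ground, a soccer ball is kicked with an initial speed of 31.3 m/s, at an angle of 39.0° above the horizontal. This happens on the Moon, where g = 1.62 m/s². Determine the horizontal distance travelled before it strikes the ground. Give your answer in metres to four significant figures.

636.3 m

vₓ = 31.30 cos 39.0° = 24.32 m/s; v_y0 = 31.30 sin 39.0° = 19.70 m/s.
The projectile lands when y = 39.0 + (19.70) t − ½·1.62·t² = 0. Positive root: t = (19.70 + √(19.70² + 2·1.62·39.0)) / 1.62 = (19.70 + 22.68) / 1.62 = 26.16 s.
Horizontal distance: R = vₓ t = 24.32 × 26.16 = 636.3 m.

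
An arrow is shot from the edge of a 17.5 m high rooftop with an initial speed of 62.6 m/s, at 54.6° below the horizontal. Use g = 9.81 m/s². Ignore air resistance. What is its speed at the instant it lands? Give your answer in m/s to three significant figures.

Horizontal component vₓ = 62.60 cos 54.6° = 36.26 m/s; vertical v_y0 = −51.03 m/s (downward).
The projectile lands when y = 17.5 + (−51.03) t − ½·9.81·t² = 0. Positive root: t = (−51.03 + √(51.03² + 2·9.81·17.5)) / 9.81 = (−51.03 + 54.29) / 9.81 = 0.3323 s.
Vertical velocity at impact: v_y = v_y0 − g t = −51.03 − 9.81 × 0.3323 = −54.29 m/s.
Speed: |v| = √(vₓ² + v_y²) = √(36.26² + 54.29²) = 65.28 m/s.

65.3 m/s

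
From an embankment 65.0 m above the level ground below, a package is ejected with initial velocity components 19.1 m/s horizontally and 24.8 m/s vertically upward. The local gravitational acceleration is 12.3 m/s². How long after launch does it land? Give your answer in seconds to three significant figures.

Vertical motion (up positive, ground at y = 0): 6.150 t² − (24.80) t − 65.0 = 0, so t = (24.80 + √(24.80² + 2·12.3·65.0)) / 12.3 = (24.80 + 47.05) / 12.3 = 5.842 s.

5.84 s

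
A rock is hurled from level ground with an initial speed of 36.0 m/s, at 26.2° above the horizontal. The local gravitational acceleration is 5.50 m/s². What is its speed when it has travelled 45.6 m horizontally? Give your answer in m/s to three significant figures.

33.3 m/s

Resolve: vₓ = 36.00 cos 26.2° = 32.30 m/s and v_y0 = 36.00 sin 26.2° = 15.89 m/s.
x = vₓ t ⇒ t = 45.6/32.30 = 1.412 s.
Vertical velocity there: v_y = v_y0 − g t = 15.89 − 5.50 × 1.412 = 8.130 m/s.
Speed: √(vₓ² + v_y²) = √(32.30² + 8.130²) = 33.31 m/s.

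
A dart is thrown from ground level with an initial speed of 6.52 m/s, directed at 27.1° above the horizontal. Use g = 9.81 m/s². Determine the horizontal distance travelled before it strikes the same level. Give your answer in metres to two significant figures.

3.5 m

Horizontal component vₓ = 6.520 cos 27.1° = 5.804 m/s; vertical v_y0 = 6.520 sin 27.1° = 2.970 m/s.
Time aloft: T = 2 v_y0 / g = 2 × 2.970 / 9.81 = 0.6055 s.
Horizontal distance R = vₓ T = 5.804 × 0.6055 = 3.515 m.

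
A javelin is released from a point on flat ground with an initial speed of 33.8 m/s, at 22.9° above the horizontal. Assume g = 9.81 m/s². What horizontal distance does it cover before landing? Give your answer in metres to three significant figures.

83.5 m

Resolve: vₓ = 33.80 cos 22.9° = 31.14 m/s and v_y0 = 33.80 sin 22.9° = 13.15 m/s.
Flight time T = 2 v_y0 / g = 2.681 s.
Range: R = vₓ T = 31.14 × 2.681 = 83.49 m.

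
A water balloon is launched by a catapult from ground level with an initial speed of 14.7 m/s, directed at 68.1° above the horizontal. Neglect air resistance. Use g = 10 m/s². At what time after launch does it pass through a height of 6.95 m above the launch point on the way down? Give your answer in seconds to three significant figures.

2.05 s

Components: vₓ = 14.70 cos 68.1° = 5.483 m/s, v_y0 = 14.70 sin 68.1° = 13.64 m/s.
Require v_y0 t − ½ g t² = 6.95, i.e. 5.000 t² − 13.64 t + 6.95 = 0.
t = [13.64 ± √(13.64² − 2·10.0·6.95)] / 10.0 = (13.64 ± 6.858) / 10.0, so t = 0.6782 s or t = 2.050 s.
The descending-branch root is 2.050 s.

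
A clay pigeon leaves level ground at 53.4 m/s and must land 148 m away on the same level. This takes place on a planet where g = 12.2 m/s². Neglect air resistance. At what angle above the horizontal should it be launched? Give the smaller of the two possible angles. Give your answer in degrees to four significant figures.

19.64°

From R = (v₀²/g) sin 2θ: sin 2θ = 12.2 × 148 / 2851.6 = 0.6332.
2θ = 39.29° or 180° − 39.29° = 140.7°, so θ = 19.64° or 70.36°.
The smaller angle is 19.64°.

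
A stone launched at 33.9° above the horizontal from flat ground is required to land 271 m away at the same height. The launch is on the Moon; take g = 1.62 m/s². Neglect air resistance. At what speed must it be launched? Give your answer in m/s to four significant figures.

Level-ground range: R = v₀² sin(2θ)/g, so v₀ = √(gR / sin 2θ).
v₀ = √(1.62 × 271 / sin 67.80°) = √(439.0 / 0.9259) = √474.17 = 21.78 m/s.

21.78 m/s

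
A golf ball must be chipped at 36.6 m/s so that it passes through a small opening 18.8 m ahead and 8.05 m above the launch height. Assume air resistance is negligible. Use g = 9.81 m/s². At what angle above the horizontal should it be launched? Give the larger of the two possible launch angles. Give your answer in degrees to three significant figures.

Trajectory: y = x tanθ − g x² (1 + tan²θ)/(2v₀²). With x = 18.8, y = 8.05, v₀ = 36.6, g = 9.81:
1.294 tan²θ − 18.8 tanθ + (9.344) = 0.
tanθ = [18.8 ± √(18.8² − 4 × 1.294 × (9.344))] / (2 × 1.294) = (18.8 ± 17.47) / 2.588, giving tanθ = 0.5153 or 14.01.
θ = 27.26° or 85.92°; the larger is 85.92°.

85.9°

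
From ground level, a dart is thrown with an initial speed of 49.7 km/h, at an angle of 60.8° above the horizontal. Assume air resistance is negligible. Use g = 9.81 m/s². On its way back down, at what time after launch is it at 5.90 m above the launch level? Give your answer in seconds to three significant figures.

1.78 s

Convert: 49.7 km/h = 49.7/3.6 = 13.81 m/s.
vₓ = 13.81 cos 60.8° = 6.735 m/s; v_y0 = 13.81 sin 60.8° = 12.05 m/s.
Height y(t) = 12.05 t − 4.905 t² = 5.90 gives 4.905 t² − 12.05 t + 5.90 = 0.
t = [12.05 ± √(12.05² − 2·9.81·5.90)] / 9.81 = (12.05 ± 5.429) / 9.81, so t = 0.6751 s or t = 1.782 s.
The descending-branch root is 1.782 s.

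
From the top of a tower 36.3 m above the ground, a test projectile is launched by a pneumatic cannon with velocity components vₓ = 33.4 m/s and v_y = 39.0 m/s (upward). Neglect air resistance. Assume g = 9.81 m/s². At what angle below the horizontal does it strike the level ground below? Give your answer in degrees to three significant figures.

54.7°

Vertical motion (up positive, ground at y = 0): 4.905 t² − (39.00) t − 36.3 = 0, so t = (39.00 + √(39.00² + 2·9.81·36.3)) / 9.81 = (39.00 + 47.26) / 9.81 = 8.793 s.
At impact: v_y = v_y0 − g t = −47.26 m/s; vₓ = 33.40 m/s.
Angle below horizontal: arctan(|v_y|/vₓ) = arctan(47.26/33.40) = 54.75°.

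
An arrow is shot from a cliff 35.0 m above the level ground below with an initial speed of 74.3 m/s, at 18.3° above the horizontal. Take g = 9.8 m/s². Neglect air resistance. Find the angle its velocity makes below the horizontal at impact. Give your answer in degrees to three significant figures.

26.4°

Resolve: vₓ = 74.30 cos 18.3° = 70.54 m/s and v_y0 = 74.30 sin 18.3° = 23.33 m/s.
The projectile lands when y = 35.0 + (23.33) t − ½·9.80·t² = 0. Positive root: t = (23.33 + √(23.33² + 2·9.80·35.0)) / 9.80 = (23.33 + 35.08) / 9.80 = 5.960 s.
At impact: v_y = v_y0 − g t = −35.08 m/s; vₓ = 70.54 m/s.
Angle below horizontal: arctan(|v_y|/vₓ) = arctan(35.08/70.54) = 26.44°.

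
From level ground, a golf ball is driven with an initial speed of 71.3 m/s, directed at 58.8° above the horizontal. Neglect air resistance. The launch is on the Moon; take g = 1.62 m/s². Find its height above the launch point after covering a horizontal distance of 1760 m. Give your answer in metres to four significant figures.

vₓ = 71.30 cos 58.8° = 36.94 m/s; v_y0 = 71.30 sin 58.8° = 60.99 m/s.
Time to reach x = 1760 m: t = x/vₓ = 1760/36.94 = 47.65 s.
Height: y = v_y0 t − ½ g t² = 60.99 × 47.65 − 0.8100 × 47.65² = 2906 − 1839 = 1067 m.

1067 m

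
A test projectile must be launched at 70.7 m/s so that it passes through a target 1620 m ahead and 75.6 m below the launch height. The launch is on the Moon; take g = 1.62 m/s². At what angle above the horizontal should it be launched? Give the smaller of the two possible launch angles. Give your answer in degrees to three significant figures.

Trajectory: y = x tanθ − g x² (1 + tan²θ)/(2v₀²). With x = 1620, y = −75.6, v₀ = 70.7, g = 1.62:
425.3 tan²θ − 1620 tanθ + (349.7) = 0.
tanθ = [1620 ± √(1620² − 4 × 425.3 × (349.7))] / (2 × 425.3) = (1620 ± 1425) / 850.6, giving tanθ = 0.2297 or 3.580.
θ = 12.94° or 74.39°; the smaller is 12.94°.

12.9°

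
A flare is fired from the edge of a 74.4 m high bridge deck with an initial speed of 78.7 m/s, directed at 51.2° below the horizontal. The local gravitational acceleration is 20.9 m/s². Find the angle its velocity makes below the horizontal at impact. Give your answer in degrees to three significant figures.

vₓ = 78.70 cos 51.2° = 49.31 m/s; v_y0 = −61.33 m/s (downward).
Vertical motion (up positive, ground at y = 0): 10.45 t² − (−61.33) t − 74.4 = 0, so t = (−61.33 + √(61.33² + 2·20.9·74.4)) / 20.9 = (−61.33 + 82.90) / 20.9 = 1.032 s.
At impact: v_y = v_y0 − g t = −82.90 m/s; vₓ = 49.31 m/s.
Angle below horizontal: arctan(|v_y|/vₓ) = arctan(82.90/49.31) = 59.25°.

59.3°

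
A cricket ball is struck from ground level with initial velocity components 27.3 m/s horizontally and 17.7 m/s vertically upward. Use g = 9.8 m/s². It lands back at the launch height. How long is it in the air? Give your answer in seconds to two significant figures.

Time of flight on level ground: T = 2 v_y0 / g = 2 × 17.70 / 9.80 = 3.612 s.

3.6 s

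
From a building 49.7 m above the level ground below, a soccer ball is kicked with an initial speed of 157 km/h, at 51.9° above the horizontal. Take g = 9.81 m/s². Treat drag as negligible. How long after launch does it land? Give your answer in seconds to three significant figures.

Convert: 157 km/h = 157/3.6 = 43.61 m/s.
Horizontal component vₓ = 43.61 cos 51.9° = 26.91 m/s; vertical v_y0 = 43.61 sin 51.9° = 34.32 m/s.
The projectile lands when y = 49.7 + (34.32) t − ½·9.81·t² = 0. Positive root: t = (34.32 + √(34.32² + 2·9.81·49.7)) / 9.81 = (34.32 + 46.40) / 9.81 = 8.228 s.

8.23 s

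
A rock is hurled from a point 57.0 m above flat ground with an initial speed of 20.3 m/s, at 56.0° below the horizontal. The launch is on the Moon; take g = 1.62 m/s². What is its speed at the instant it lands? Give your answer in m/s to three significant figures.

Horizontal component vₓ = 20.30 cos 56.0° = 11.35 m/s; vertical v_y0 = −16.83 m/s (downward).
The projectile lands when y = 57.0 + (−16.83) t − ½·1.62·t² = 0. Positive root: t = (−16.83 + √(16.83² + 2·1.62·57.0)) / 1.62 = (−16.83 + 21.63) / 1.62 = 2.964 s.
Vertical velocity at impact: v_y = v_y0 − g t = −16.83 − 1.62 × 2.964 = −21.63 m/s.
Speed: |v| = √(vₓ² + v_y²) = √(11.35² + 21.63²) = 24.43 m/s.

24.4 m/s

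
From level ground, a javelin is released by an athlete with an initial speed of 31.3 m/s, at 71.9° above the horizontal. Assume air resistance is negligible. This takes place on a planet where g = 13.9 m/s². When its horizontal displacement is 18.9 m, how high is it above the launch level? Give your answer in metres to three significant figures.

Horizontal component vₓ = 31.30 cos 71.9° = 9.724 m/s; vertical v_y0 = 31.30 sin 71.9° = 29.75 m/s.
At x = 18.9 m, t = x/vₓ = 18.9/9.724 = 1.944 s.
Height: y = v_y0 t − ½ g t² = 29.75 × 1.944 − 6.950 × 1.944² = 57.82 − 26.25 = 31.57 m.

31.6 m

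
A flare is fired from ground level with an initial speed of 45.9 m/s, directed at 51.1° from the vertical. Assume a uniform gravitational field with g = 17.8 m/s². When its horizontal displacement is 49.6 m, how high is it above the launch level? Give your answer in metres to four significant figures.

22.86 m

Horizontal component vₓ = 45.90 sin 51.1° = 35.72 m/s; vertical v_y0 = 45.90 cos 51.1° = 28.82 m/s.
At x = 49.6 m, t = x/vₓ = 49.6/35.72 = 1.389 s.
Height: y = v_y0 t − ½ g t² = 28.82 × 1.389 − 8.900 × 1.389² = 40.02 − 17.16 = 22.86 m.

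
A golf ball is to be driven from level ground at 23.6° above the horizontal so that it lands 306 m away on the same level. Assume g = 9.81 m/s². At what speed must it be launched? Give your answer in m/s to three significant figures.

64.0 m/s

On level ground R = v₀² sin 2θ / g ⇒ v₀ = √(gR / sin 2θ).
v₀ = √(9.81 × 306 / sin 47.20°) = √(3002 / 0.7337) = √4091.2 = 63.96 m/s.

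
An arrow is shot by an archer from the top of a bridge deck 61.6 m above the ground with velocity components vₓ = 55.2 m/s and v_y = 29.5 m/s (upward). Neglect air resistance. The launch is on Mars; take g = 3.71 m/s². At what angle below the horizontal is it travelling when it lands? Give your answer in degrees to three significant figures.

The projectile lands when y = 61.6 + (29.50) t − ½·3.71·t² = 0. Positive root: t = (29.50 + √(29.50² + 2·3.71·61.6)) / 3.71 = (29.50 + 36.43) / 3.71 = 17.77 s.
At impact: v_y = v_y0 − g t = −36.43 m/s; vₓ = 55.20 m/s.
Angle below horizontal: arctan(|v_y|/vₓ) = arctan(36.43/55.20) = 33.43°.

33.4°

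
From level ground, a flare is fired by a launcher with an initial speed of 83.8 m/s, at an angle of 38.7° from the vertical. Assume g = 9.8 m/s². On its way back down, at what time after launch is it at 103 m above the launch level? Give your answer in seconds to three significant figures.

Horizontal component vₓ = 83.80 sin 38.7° = 52.40 m/s; vertical v_y0 = 83.80 cos 38.7° = 65.40 m/s.
Require v_y0 t − ½ g t² = 103, i.e. 4.900 t² − 65.40 t + 103 = 0.
Quadratic formula: t = (65.40 ± √2258.4) / 9.80 = (65.40 ± 47.52) / 9.80 → t = 1.824 s or 11.52 s.
The descending-branch root is 11.52 s.

11.5 s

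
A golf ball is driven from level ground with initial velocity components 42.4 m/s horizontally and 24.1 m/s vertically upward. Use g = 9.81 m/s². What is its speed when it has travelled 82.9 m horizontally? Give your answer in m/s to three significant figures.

42.7 m/s

x = vₓ t ⇒ t = 82.9/42.40 = 1.955 s.
Vertical velocity there: v_y = v_y0 − g t = 24.10 − 9.81 × 1.955 = 4.920 m/s.
Speed: √(vₓ² + v_y²) = √(42.40² + 4.920²) = 42.68 m/s.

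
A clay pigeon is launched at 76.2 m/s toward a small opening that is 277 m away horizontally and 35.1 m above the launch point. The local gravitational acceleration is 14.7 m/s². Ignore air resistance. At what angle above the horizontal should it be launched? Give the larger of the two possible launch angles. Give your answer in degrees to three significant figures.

Trajectory: y = x tanθ − g x² (1 + tan²θ)/(2v₀²). With x = 277, y = 35.1, v₀ = 76.2, g = 14.7:
97.13 tan²θ − 277 tanθ + (132.2) = 0.
tanθ = [277 ± √(277² − 4 × 97.13 × (132.2))] / (2 × 97.13) = (277 ± 159.2) / 194.3, giving tanθ = 0.6062 or 2.246.
θ = 31.22° or 66.00°; the larger is 66.00°.

66.0°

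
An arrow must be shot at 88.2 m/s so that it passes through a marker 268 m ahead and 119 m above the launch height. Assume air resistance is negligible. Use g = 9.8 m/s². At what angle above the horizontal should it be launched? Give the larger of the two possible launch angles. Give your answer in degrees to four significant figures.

79.17°

Trajectory: y = x tanθ − g x² (1 + tan²θ)/(2v₀²). With x = 268, y = 119, v₀ = 88.2, g = 9.80:
45.24 tan²θ − 268 tanθ + (164.2) = 0.
tanθ = [268 ± √(268² − 4 × 45.24 × (164.2))] / (2 × 45.24) = (268 ± 205.2) / 90.48, giving tanθ = 0.6942 or 5.230.
θ = 34.77° or 79.17°; the larger is 79.17°.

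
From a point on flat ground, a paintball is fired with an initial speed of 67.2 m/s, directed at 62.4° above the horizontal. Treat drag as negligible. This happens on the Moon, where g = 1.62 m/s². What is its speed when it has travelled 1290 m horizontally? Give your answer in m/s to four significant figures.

vₓ = 67.20 cos 62.4° = 31.13 m/s; v_y0 = 67.20 sin 62.4° = 59.55 m/s.
At x = 1290 m, t = x/vₓ = 1290/31.13 = 41.43 s.
Vertical velocity there: v_y = v_y0 − g t = 59.55 − 1.62 × 41.43 = −7.571 m/s.
Speed: √(vₓ² + v_y²) = √(31.13² + 7.571²) = 32.04 m/s.

32.04 m/s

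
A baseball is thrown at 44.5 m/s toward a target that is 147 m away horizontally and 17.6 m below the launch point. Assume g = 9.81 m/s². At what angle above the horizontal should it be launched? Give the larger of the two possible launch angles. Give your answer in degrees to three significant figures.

68.0°

Trajectory: y = x tanθ − g x² (1 + tan²θ)/(2v₀²). With x = 147, y = −17.6, v₀ = 44.5, g = 9.81:
53.52 tan²θ − 147 tanθ + (35.92) = 0.
tanθ = [147 ± √(147² − 4 × 53.52 × (35.92))] / (2 × 53.52) = (147 ± 118.0) / 107.0, giving tanθ = 0.2712 or 2.475.
θ = 15.17° or 68.00°; the larger is 68.00°.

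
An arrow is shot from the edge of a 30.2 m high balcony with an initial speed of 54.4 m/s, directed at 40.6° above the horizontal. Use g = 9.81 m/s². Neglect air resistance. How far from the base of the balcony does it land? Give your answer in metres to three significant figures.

Components: vₓ = 54.40 cos 40.6° = 41.30 m/s, v_y0 = 54.40 sin 40.6° = 35.40 m/s.
The projectile lands when y = 30.2 + (35.40) t − ½·9.81·t² = 0. Positive root: t = (35.40 + √(35.40² + 2·9.81·30.2)) / 9.81 = (35.40 + 42.96) / 9.81 = 7.988 s.
Horizontal distance: R = vₓ t = 41.30 × 7.988 = 330.0 m.

330 m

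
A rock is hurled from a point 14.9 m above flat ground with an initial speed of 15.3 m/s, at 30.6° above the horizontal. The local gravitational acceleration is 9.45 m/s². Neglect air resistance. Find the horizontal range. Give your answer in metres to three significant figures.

Components: vₓ = 15.30 cos 30.6° = 13.17 m/s, v_y0 = 15.30 sin 30.6° = 7.788 m/s.
The projectile lands when y = 14.9 + (7.788) t − ½·9.45·t² = 0. Positive root: t = (7.788 + √(7.788² + 2·9.45·14.9)) / 9.45 = (7.788 + 18.50) / 9.45 = 2.782 s.
Horizontal distance: R = vₓ t = 13.17 × 2.782 = 36.64 m.

36.6 m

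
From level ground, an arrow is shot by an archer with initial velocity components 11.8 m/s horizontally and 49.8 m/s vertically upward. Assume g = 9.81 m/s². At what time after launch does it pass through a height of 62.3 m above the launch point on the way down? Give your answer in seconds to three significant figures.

Require v_y0 t − ½ g t² = 62.3, i.e. 4.905 t² − 49.80 t + 62.3 = 0.
Quadratic formula: t = (49.80 ± √1257.7) / 9.81 = (49.80 ± 35.46) / 9.81 → t = 1.461 s or 8.692 s.
The descending-branch root is 8.692 s.

8.69 s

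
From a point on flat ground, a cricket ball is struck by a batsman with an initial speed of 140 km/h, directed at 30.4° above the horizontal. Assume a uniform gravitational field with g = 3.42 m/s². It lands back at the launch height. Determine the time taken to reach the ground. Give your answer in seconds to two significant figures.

Convert: 140 km/h = 140/3.6 = 38.89 m/s.
vₓ = 38.89 cos 30.4° = 33.54 m/s; v_y0 = 38.89 sin 30.4° = 19.68 m/s.
It returns to y = 0 when t = 2 v_y0 / g = 2(19.68)/3.42 = 11.51 s.

12 s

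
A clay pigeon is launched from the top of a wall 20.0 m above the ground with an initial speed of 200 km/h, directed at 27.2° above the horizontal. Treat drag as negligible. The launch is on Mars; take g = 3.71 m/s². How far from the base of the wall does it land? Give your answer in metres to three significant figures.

Convert: 200 km/h = 200/3.6 = 55.56 m/s.
Resolve: vₓ = 55.56 cos 27.2° = 49.41 m/s and v_y0 = 55.56 sin 27.2° = 25.39 m/s.
With up positive and y = 0 at the ground: y(t) = 20.0 + (25.39) t − 1.855 t². Setting y = 0 and taking the positive root: t = [25.39 + √(25.39² + 2·3.71·20.0)] / 3.71 = (25.39 + 28.17) / 3.71 = 14.44 s.
Horizontal distance: R = vₓ t = 49.41 × 14.44 = 713.3 m.

713 m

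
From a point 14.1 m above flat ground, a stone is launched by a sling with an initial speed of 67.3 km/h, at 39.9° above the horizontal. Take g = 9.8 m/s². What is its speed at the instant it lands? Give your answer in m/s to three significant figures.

Convert: 67.3 km/h = 67.3/3.6 = 18.69 m/s.
Components: vₓ = 18.69 cos 39.9° = 14.34 m/s, v_y0 = 18.69 sin 39.9° = 11.99 m/s.
With up positive and y = 0 at the ground: y(t) = 14.1 + (11.99) t − 4.900 t². Setting y = 0 and taking the positive root: t = [11.99 + √(11.99² + 2·9.80·14.1)] / 9.80 = (11.99 + 20.50) / 9.80 = 3.315 s.
Vertical velocity at impact: v_y = v_y0 − g t = 11.99 − 9.80 × 3.315 = −20.50 m/s.
Speed: |v| = √(vₓ² + v_y²) = √(14.34² + 20.50²) = 25.02 m/s.

25.0 m/s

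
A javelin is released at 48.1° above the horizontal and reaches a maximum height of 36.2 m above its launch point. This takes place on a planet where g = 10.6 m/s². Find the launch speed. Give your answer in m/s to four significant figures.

At the peak v_y = 0, so v_y0 = √(2gH) = √(2 × 10.6 × 36.2) = 27.70 m/s.
v_y0 = v₀ sin θ ⇒ v₀ = 27.70 / sin 48.1° = 37.22 m/s.

37.22 m/s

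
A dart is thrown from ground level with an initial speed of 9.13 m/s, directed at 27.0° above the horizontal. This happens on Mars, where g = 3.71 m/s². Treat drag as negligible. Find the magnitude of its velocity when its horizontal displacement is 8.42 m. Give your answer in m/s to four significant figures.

Horizontal component vₓ = 9.130 cos 27.0° = 8.135 m/s; vertical v_y0 = 9.130 sin 27.0° = 4.145 m/s.
x = vₓ t ⇒ t = 8.42/8.135 = 1.035 s.
Vertical velocity there: v_y = v_y0 − g t = 4.145 − 3.71 × 1.035 = 0.3049 m/s.
Speed: √(vₓ² + v_y²) = √(8.135² + 0.3049²) = 8.141 m/s.

8.141 m/s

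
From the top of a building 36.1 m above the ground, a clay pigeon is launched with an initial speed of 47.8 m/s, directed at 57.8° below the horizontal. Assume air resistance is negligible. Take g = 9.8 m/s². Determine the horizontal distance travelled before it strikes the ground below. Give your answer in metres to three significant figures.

Resolve: vₓ = 47.80 cos 57.8° = 25.47 m/s and v_y0 = −40.45 m/s (downward).
The projectile lands when y = 36.1 + (−40.45) t − ½·9.80·t² = 0. Positive root: t = (−40.45 + √(40.45² + 2·9.80·36.1)) / 9.80 = (−40.45 + 48.41) / 9.80 = 0.8125 s.
Horizontal distance: R = vₓ t = 25.47 × 0.8125 = 20.70 m.

20.7 m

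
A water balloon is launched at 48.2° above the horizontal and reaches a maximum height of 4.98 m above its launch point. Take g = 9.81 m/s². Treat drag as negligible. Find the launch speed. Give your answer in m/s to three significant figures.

At the peak v_y = 0, so v_y0 = √(2gH) = √(2 × 9.81 × 4.98) = 9.885 m/s.
v_y0 = v₀ sin θ ⇒ v₀ = 9.885 / sin 48.2° = 13.26 m/s.

13.3 m/s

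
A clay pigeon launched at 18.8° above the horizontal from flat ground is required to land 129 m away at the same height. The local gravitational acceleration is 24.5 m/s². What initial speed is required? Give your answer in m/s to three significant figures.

72.0 m/s

From R = (v₀² / g) sin 2θ: v₀ = √(gR / sin 2θ).
v₀ = √(24.5 × 129 / sin 37.60°) = √(3160 / 0.6101) = √5179.9 = 71.97 m/s.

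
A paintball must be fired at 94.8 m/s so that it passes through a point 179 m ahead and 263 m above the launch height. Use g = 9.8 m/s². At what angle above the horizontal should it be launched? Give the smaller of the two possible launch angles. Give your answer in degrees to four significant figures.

62.62°

Trajectory: y = x tanθ − g x² (1 + tan²θ)/(2v₀²). With x = 179, y = 263, v₀ = 94.8, g = 9.80:
17.47 tan²θ − 179 tanθ + (280.5) = 0.
tanθ = [179 ± √(179² − 4 × 17.47 × (280.5))] / (2 × 17.47) = (179 ± 111.5) / 34.94, giving tanθ = 1.931 or 8.316.
θ = 62.62° or 83.14°; the smaller is 62.62°.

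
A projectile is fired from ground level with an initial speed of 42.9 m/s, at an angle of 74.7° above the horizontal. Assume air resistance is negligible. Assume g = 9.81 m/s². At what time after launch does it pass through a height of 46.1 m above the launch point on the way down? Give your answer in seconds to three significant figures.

7.12 s

vₓ = 42.90 cos 74.7° = 11.32 m/s; v_y0 = 42.90 sin 74.7° = 41.38 m/s.
Require v_y0 t − ½ g t² = 46.1, i.e. 4.905 t² − 41.38 t + 46.1 = 0.
t = [41.38 ± √(41.38² − 2·9.81·46.1)] / 9.81 = (41.38 ± 28.42) / 9.81, so t = 1.321 s or t = 7.115 s.
The descending-branch root is 7.115 s.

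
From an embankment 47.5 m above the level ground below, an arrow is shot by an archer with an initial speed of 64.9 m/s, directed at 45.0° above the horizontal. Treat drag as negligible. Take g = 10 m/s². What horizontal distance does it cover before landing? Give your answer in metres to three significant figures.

464 m

vₓ = 64.90 cos 45.0° = 45.89 m/s; v_y0 = 64.90 sin 45.0° = 45.89 m/s.
With up positive and y = 0 at the ground: y(t) = 47.5 + (45.89) t − 5.000 t². Setting y = 0 and taking the positive root: t = [45.89 + √(45.89² + 2·10.0·47.5)] / 10.0 = (45.89 + 55.28) / 10.0 = 10.12 s.
Horizontal distance: R = vₓ t = 45.89 × 10.12 = 464.3 m.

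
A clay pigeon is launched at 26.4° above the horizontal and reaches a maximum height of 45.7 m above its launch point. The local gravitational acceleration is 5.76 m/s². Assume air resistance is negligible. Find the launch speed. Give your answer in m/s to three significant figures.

51.6 m/s

At the peak v_y = 0, so v_y0 = √(2gH) = √(2 × 5.76 × 45.7) = 22.94 m/s.
v_y0 = v₀ sin θ ⇒ v₀ = 22.94 / sin 26.4° = 51.60 m/s.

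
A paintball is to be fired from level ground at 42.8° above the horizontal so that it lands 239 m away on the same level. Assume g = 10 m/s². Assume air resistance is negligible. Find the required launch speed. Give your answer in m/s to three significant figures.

49.0 m/s

On level ground R = v₀² sin 2θ / g ⇒ v₀ = √(gR / sin 2θ).
v₀ = √(10.0 × 239 / sin 85.60°) = √(2390 / 0.9971) = √2397.1 = 48.96 m/s.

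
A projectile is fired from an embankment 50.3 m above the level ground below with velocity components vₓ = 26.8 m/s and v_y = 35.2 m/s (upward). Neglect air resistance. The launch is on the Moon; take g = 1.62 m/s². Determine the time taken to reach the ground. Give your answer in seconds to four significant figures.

The projectile lands when y = 50.3 + (35.20) t − ½·1.62·t² = 0. Positive root: t = (35.20 + √(35.20² + 2·1.62·50.3)) / 1.62 = (35.20 + 37.44) / 1.62 = 44.84 s.

44.84 s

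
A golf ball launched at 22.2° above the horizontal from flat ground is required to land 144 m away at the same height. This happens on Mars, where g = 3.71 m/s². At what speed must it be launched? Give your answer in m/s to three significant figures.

27.6 m/s

From R = (v₀² / g) sin 2θ: v₀ = √(gR / sin 2θ).
v₀ = √(3.71 × 144 / sin 44.40°) = √(534.2 / 0.6997) = √763.57 = 27.63 m/s.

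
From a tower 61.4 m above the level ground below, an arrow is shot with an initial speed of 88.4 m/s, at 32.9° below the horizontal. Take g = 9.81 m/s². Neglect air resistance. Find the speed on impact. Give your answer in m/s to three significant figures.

Components: vₓ = 88.40 cos 32.9° = 74.22 m/s, v_y0 = −48.02 m/s (downward).
Vertical motion (up positive, ground at y = 0): 4.905 t² − (−48.02) t − 61.4 = 0, so t = (−48.02 + √(48.02² + 2·9.81·61.4)) / 9.81 = (−48.02 + 59.25) / 9.81 = 1.145 s.
Vertical velocity at impact: v_y = v_y0 − g t = −48.02 − 9.81 × 1.145 = −59.25 m/s.
Speed: |v| = √(vₓ² + v_y²) = √(74.22² + 59.25²) = 94.97 m/s.

95.0 m/s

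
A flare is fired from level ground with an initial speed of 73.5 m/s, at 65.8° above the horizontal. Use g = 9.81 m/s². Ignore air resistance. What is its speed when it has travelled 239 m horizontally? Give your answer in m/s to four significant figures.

32.00 m/s

Horizontal component vₓ = 73.50 cos 65.8° = 30.13 m/s; vertical v_y0 = 73.50 sin 65.8° = 67.04 m/s.
x = vₓ t ⇒ t = 239/30.13 = 7.932 s.
Vertical velocity there: v_y = v_y0 − g t = 67.04 − 9.81 × 7.932 = −10.78 m/s.
Speed: √(vₓ² + v_y²) = √(30.13² + 10.78²) = 32.00 m/s.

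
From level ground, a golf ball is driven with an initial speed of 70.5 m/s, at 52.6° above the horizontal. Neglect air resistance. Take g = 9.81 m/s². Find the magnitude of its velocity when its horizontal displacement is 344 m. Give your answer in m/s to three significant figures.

Horizontal component vₓ = 70.50 cos 52.6° = 42.82 m/s; vertical v_y0 = 70.50 sin 52.6° = 56.01 m/s.
x = vₓ t ⇒ t = 344/42.82 = 8.034 s.
Vertical velocity there: v_y = v_y0 − g t = 56.01 − 9.81 × 8.034 = −22.80 m/s.
Speed: √(vₓ² + v_y²) = √(42.82² + 22.80²) = 48.51 m/s.

48.5 m/s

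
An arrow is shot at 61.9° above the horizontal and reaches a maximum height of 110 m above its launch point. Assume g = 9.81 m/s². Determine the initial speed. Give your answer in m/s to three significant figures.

52.7 m/s

At the peak v_y = 0, so v_y0 = √(2gH) = √(2 × 9.81 × 110) = 46.46 m/s.
v_y0 = v₀ sin θ ⇒ v₀ = 46.46 / sin 61.9° = 52.66 m/s.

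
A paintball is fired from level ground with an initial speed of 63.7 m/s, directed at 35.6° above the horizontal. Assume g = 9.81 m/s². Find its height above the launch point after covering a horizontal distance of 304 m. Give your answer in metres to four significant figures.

Horizontal component vₓ = 63.70 cos 35.6° = 51.79 m/s; vertical v_y0 = 63.70 sin 35.6° = 37.08 m/s.
x = vₓ t ⇒ t = 304/51.79 = 5.869 s.
Height: y = v_y0 t − ½ g t² = 37.08 × 5.869 − 4.905 × 5.869² = 217.6 − 169.0 = 48.67 m.

48.67 m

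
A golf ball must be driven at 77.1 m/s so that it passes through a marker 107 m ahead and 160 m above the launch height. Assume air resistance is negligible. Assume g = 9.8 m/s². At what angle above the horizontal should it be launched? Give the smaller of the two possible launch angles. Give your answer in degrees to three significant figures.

62.3°

Trajectory: y = x tanθ − g x² (1 + tan²θ)/(2v₀²). With x = 107, y = 160, v₀ = 77.1, g = 9.80:
9.437 tan²θ − 107 tanθ + (169.4) = 0.
tanθ = [107 ± √(107² − 4 × 9.437 × (169.4))] / (2 × 9.437) = (107 ± 71.08) / 18.87, giving tanθ = 1.903 or 9.435.
θ = 62.28° or 83.95°; the smaller is 62.28°.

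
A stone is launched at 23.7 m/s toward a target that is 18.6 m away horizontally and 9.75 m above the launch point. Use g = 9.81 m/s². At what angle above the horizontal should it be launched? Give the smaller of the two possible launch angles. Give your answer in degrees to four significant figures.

38.21°

Trajectory: y = x tanθ − g x² (1 + tan²θ)/(2v₀²). With x = 18.6, y = 9.75, v₀ = 23.7, g = 9.81:
3.021 tan²θ − 18.6 tanθ + (12.77) = 0.
tanθ = [18.6 ± √(18.6² − 4 × 3.021 × (12.77))] / (2 × 3.021) = (18.6 ± 13.84) / 6.042, giving tanθ = 0.7873 or 5.369.
θ = 38.21° or 79.45°; the smaller is 38.21°.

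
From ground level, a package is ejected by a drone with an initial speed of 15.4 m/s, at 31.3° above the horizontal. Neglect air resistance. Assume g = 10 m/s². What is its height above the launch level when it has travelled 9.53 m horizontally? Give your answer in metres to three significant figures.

Horizontal component vₓ = 15.40 cos 31.3° = 13.16 m/s; vertical v_y0 = 15.40 sin 31.3° = 8.001 m/s.
x = vₓ t ⇒ t = 9.53/13.16 = 0.7242 s.
Height: y = v_y0 t − ½ g t² = 8.001 × 0.7242 − 5.000 × 0.7242² = 5.794 − 2.623 = 3.172 m.

3.17 m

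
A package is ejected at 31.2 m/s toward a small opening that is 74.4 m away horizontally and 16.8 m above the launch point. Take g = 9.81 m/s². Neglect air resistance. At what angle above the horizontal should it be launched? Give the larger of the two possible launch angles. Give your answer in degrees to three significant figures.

Trajectory: y = x tanθ − g x² (1 + tan²θ)/(2v₀²). With x = 74.4, y = 16.8, v₀ = 31.2, g = 9.81:
27.89 tan²θ − 74.4 tanθ + (44.69) = 0.
tanθ = [74.4 ± √(74.4² − 4 × 27.89 × (44.69))] / (2 × 27.89) = (74.4 ± 23.44) / 55.78, giving tanθ = 0.9136 or 1.754.
θ = 42.42° or 60.31°; the larger is 60.31°.

60.3°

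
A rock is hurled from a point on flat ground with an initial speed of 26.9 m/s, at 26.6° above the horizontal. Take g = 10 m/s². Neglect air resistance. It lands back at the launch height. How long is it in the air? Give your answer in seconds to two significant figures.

2.4 s

Resolve: vₓ = 26.90 cos 26.6° = 24.05 m/s and v_y0 = 26.90 sin 26.6° = 12.04 m/s.
It returns to y = 0 when t = 2 v_y0 / g = 2(12.04)/10.0 = 2.409 s.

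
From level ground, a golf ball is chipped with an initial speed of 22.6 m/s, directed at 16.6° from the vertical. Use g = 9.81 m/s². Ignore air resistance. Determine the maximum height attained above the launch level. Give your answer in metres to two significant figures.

Resolve: vₓ = 22.60 sin 16.6° = 6.457 m/s and v_y0 = 22.60 cos 16.6° = 21.66 m/s.
At the apex v_y = 0, so H = v_y0²/(2g) = 21.66²/19.62 = 23.91 m.

24 m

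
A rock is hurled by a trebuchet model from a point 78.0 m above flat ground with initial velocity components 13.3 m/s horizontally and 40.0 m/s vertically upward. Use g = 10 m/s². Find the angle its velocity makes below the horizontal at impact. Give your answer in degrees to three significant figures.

76.7°

Vertical motion (up positive, ground at y = 0): 5.000 t² − (40.00) t − 78.0 = 0, so t = (40.00 + √(40.00² + 2·10.0·78.0)) / 10.0 = (40.00 + 56.21) / 10.0 = 9.621 s.
At impact: v_y = v_y0 − g t = −56.21 m/s; vₓ = 13.30 m/s.
Angle below horizontal: arctan(|v_y|/vₓ) = arctan(56.21/13.30) = 76.69°.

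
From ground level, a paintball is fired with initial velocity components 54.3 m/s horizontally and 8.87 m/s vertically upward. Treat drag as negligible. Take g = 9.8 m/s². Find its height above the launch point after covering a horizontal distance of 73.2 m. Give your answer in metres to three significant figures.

3.05 m

x = vₓ t ⇒ t = 73.2/54.30 = 1.348 s.
Height: y = v_y0 t − ½ g t² = 8.870 × 1.348 − 4.900 × 1.348² = 11.96 − 8.905 = 3.053 m.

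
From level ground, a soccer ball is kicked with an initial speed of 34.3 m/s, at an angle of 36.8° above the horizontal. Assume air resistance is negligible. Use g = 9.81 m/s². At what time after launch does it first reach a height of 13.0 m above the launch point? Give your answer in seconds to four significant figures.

Components: vₓ = 34.30 cos 36.8° = 27.47 m/s, v_y0 = 34.30 sin 36.8° = 20.55 m/s.
Set y = v_y0 t − ½ g t² = 13.0: 4.905 t² − 20.55 t + 13.0 = 0.
Quadratic formula: t = (20.55 ± √167.10) / 9.81 = (20.55 ± 12.93) / 9.81 → t = 0.7767 s or 3.412 s.
The first (ascending) time is 0.7767 s.

0.7767 s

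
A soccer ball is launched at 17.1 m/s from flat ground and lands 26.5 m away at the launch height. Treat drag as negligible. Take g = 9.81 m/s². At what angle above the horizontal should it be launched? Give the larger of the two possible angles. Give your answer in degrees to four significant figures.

58.62°

Level-ground range R = v₀² sin(2θ)/g ⇒ sin(2θ) = gR/v₀² = 9.81 × 26.5 / 17.1² = 0.8890.
2θ = 62.75° or 180° − 62.75° = 117.2°, so θ = 31.38° or 58.62°.
The larger angle is 58.62°.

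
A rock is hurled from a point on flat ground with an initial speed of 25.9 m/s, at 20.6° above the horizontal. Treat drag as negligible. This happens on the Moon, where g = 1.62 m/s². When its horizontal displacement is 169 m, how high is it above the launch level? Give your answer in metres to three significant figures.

24.2 m

vₓ = 25.90 cos 20.6° = 24.24 m/s; v_y0 = 25.90 sin 20.6° = 9.113 m/s.
Time to reach x = 169 m: t = x/vₓ = 169/24.24 = 6.971 s.
Height: y = v_y0 t − ½ g t² = 9.113 × 6.971 − 0.8100 × 6.971² = 63.52 − 39.36 = 24.16 m.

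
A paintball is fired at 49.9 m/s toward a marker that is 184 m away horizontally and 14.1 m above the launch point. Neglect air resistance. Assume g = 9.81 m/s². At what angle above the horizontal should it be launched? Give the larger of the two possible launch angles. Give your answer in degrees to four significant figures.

Trajectory: y = x tanθ − g x² (1 + tan²θ)/(2v₀²). With x = 184, y = 14.1, v₀ = 49.9, g = 9.81:
66.69 tan²θ − 184 tanθ + (80.79) = 0.
tanθ = [184 ± √(184² − 4 × 66.69 × (80.79))] / (2 × 66.69) = (184 ± 110.9) / 133.4, giving tanθ = 0.5479 or 2.211.
θ = 28.72° or 65.66°; the larger is 65.66°.

65.66°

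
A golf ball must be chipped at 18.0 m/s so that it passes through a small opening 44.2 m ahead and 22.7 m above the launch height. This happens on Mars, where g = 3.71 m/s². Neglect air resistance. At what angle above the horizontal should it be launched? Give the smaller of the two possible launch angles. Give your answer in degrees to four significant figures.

Trajectory: y = x tanθ − g x² (1 + tan²θ)/(2v₀²). With x = 44.2, y = 22.7, v₀ = 18.0, g = 3.71:
11.19 tan²θ − 44.2 tanθ + (33.89) = 0.
tanθ = [44.2 ± √(44.2² − 4 × 11.19 × (33.89))] / (2 × 11.19) = (44.2 ± 20.92) / 22.37, giving tanθ = 1.041 or 2.911.
θ = 46.14° or 71.04°; the smaller is 46.14°.

46.14°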